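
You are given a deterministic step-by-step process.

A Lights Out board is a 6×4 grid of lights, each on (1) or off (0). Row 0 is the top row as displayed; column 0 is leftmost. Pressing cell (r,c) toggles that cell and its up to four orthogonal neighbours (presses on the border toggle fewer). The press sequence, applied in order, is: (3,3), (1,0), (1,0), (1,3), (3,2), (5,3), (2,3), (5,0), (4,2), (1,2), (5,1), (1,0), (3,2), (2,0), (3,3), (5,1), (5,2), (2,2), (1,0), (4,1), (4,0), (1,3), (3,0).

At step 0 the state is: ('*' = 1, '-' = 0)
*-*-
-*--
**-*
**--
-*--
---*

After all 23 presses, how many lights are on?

12

k=0  *-*-
-*--
**-*
**--
-*--
---*
k=1  *-*-
-*--
**--
****
-*-*
---*
k=2  --*-
*---
-*--
****
-*-*
---*
k=3  *-*-
-*--
**--
****
-*-*
---*
k=4  *-**
-***
**-*
****
-*-*
---*
k=5  *-**
-***
****
*---
-***
---*
k=6  *-**
-***
****
*---
-**-
--*-
k=7  *-**
-**-
**--
*--*
-**-
--*-
k=8  *-**
-**-
**--
*--*
***-
***-
k=9  *-**
-**-
**--
*-**
*--*
**--
k=10  *--*
---*
***-
*-**
*--*
**--
k=11  *--*
---*
***-
*-**
**-*
--*-
k=12  ---*
**-*
-**-
*-**
**-*
--*-
k=13  ---*
**-*
-*--
**--
****
--*-
k=14  ---*
-*-*
*---
-*--
****
--*-
k=15  ---*
-*-*
*--*
-***
***-
--*-
k=16  ---*
-*-*
*--*
-***
*-*-
**--
k=17  ---*
-*-*
*--*
-***
*---
*-**
k=18  ---*
-***
***-
-*-*
*---
*-**
k=19  *--*
*-**
-**-
-*-*
*---
*-**
k=20  *--*
*-**
-**-
---*
-**-
****
k=21  *--*
*-**
-**-
*--*
*-*-
-***
k=22  *---
*---
-***
*--*
*-*-
-***
k=23  *---
*---
****
-*-*
--*-
-***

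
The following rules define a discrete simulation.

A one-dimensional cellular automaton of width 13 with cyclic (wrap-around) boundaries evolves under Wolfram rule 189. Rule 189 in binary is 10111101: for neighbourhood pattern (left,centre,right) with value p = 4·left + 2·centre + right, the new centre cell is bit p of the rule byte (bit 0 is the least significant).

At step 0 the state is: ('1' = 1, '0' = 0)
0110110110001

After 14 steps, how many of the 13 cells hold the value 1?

t=0: 0110110110001
t=1: 1101101101101
t=2: 1011011011011
t=3: 0110110110111
t=4: 1101101101110
t=5: 1011011011101
t=6: 0110110111011
t=7: 1101101110110
t=8: 1011011101101
t=9: 0110111011011
t=10: 1101110110110
t=11: 1011101101101
t=12: 0111011011011
t=13: 1110110110110
t=14: 1101101101101

9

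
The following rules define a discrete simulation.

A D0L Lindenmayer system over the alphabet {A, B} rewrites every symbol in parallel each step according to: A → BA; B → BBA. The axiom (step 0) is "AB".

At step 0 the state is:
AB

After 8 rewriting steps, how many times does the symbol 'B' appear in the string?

2584

k=0  AB
k=1  BABBA
k=2  BBABABBABBABA
k=3  BBABBABABBABABBABBABABBABBABABBABA
k=4  BBABBABABBABBABABBABABBABBABABBABABBABBABABBABBABABBABABBABBABABBABBABABBABABBABBABABBABA
k=5  BBABBABABBABBABABBABABBABBABABBABBABABBABABBABBABABBABABBA…ABBABABBABABBABBABABBABABBABBABABBABBABABBABABBABBABABBABA  (len 233)
k=6  BBABBABABBABBABABBABABBABBABABBABBABABBABABBABBABABBABABBA…ABBABABBABABBABBABABBABABBABBABABBABBABABBABABBABBABABBABA  (len 610)
k=7  BBABBABABBABBABABBABABBABBABABBABBABABBABABBABBABABBABABBA…ABBABABBABABBABBABABBABABBABBABABBABBABABBABABBABBABABBABA  (len 1597)
k=8  BBABBABABBABBABABBABABBABBABABBABBABABBABABBABBABABBABABBA…ABBABABBABABBABBABABBABABBABBABABBABBABABBABABBABBABABBABA  (len 4181)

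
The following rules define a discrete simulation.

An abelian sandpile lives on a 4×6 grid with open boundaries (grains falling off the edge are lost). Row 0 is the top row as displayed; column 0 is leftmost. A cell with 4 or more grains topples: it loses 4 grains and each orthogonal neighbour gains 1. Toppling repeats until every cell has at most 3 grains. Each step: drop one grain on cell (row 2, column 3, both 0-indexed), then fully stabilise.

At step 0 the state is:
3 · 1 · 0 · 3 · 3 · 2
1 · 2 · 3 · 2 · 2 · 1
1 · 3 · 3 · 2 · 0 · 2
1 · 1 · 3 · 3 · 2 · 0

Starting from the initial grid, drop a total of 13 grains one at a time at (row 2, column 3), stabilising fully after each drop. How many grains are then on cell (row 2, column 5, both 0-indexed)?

3

gen 0: 3 · 1 · 0 · 3 · 3 · 2
1 · 2 · 3 · 2 · 2 · 1
1 · 3 · 3 · 2 · 0 · 2
1 · 1 · 3 · 3 · 2 · 0
gen 1: 3 · 1 · 0 · 3 · 3 · 2
1 · 2 · 3 · 2 · 2 · 1
1 · 3 · 3 · 3 · 0 · 2
1 · 1 · 3 · 3 · 2 · 0
gen 2: 3 · 2 · 2 · 1 · 1 · 3
2 · 0 · 2 · 2 · 0 · 2
2 · 1 · 3 · 3 · 2 · 2
1 · 3 · 1 · 1 · 3 · 0
gen 3: 3 · 2 · 2 · 1 · 1 · 3
2 · 0 · 3 · 3 · 0 · 2
2 · 2 · 0 · 1 · 3 · 2
1 · 3 · 2 · 2 · 3 · 0
gen 4: 3 · 2 · 2 · 1 · 1 · 3
2 · 0 · 3 · 3 · 0 · 2
2 · 2 · 0 · 2 · 3 · 2
1 · 3 · 2 · 2 · 3 · 0
gen 5: 3 · 2 · 2 · 1 · 1 · 3
2 · 0 · 3 · 3 · 0 · 2
2 · 2 · 0 · 3 · 3 · 2
1 · 3 · 2 · 2 · 3 · 0
gen 6: 3 · 2 · 3 · 2 · 1 · 3
2 · 1 · 0 · 1 · 2 · 2
2 · 2 · 2 · 3 · 1 · 3
1 · 3 · 3 · 0 · 1 · 1
gen 7: 3 · 2 · 3 · 2 · 1 · 3
2 · 1 · 0 · 2 · 2 · 2
2 · 2 · 3 · 0 · 2 · 3
1 · 3 · 3 · 1 · 1 · 1
gen 8: 3 · 2 · 3 · 2 · 1 · 3
2 · 1 · 0 · 2 · 2 · 2
2 · 2 · 3 · 1 · 2 · 3
1 · 3 · 3 · 1 · 1 · 1
gen 9: 3 · 2 · 3 · 2 · 1 · 3
2 · 1 · 0 · 2 · 2 · 2
2 · 2 · 3 · 2 · 2 · 3
1 · 3 · 3 · 1 · 1 · 1
gen 10: 3 · 2 · 3 · 2 · 1 · 3
2 · 1 · 0 · 2 · 2 · 2
2 · 2 · 3 · 3 · 2 · 3
1 · 3 · 3 · 1 · 1 · 1
gen 11: 3 · 2 · 3 · 2 · 1 · 3
2 · 2 · 1 · 3 · 2 · 2
3 · 0 · 2 · 1 · 3 · 3
2 · 1 · 1 · 3 · 1 · 1
gen 12: 3 · 2 · 3 · 2 · 1 · 3
2 · 2 · 1 · 3 · 2 · 2
3 · 0 · 2 · 2 · 3 · 3
2 · 1 · 1 · 3 · 1 · 1
gen 13: 3 · 2 · 3 · 2 · 1 · 3
2 · 2 · 1 · 3 · 2 · 2
3 · 0 · 2 · 3 · 3 · 3
2 · 1 · 1 · 3 · 1 · 1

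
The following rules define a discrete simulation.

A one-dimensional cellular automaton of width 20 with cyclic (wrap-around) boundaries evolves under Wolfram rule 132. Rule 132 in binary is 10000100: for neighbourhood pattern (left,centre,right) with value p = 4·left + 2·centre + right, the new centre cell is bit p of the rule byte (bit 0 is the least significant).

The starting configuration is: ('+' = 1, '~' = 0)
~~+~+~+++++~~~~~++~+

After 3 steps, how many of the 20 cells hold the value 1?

[0] ~~+~+~+++++~~~~~++~+
[1] ~~+~+~~+++~~~~~~~~~+
[2] ~~+~+~~~+~~~~~~~~~~+
[3] ~~+~+~~~+~~~~~~~~~~+

4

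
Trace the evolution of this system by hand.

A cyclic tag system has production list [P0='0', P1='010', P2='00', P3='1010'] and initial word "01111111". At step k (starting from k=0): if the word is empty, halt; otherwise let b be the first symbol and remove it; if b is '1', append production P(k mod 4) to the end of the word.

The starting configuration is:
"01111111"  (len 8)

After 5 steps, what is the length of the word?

13

step 0: "01111111"  (len 8)
step 1: "1111111"  (len 7)
step 2: "111111010"  (len 9)
step 3: "1111101000"  (len 10)
step 4: "1111010001010"  (len 13)
step 5: "1110100010100"  (len 13)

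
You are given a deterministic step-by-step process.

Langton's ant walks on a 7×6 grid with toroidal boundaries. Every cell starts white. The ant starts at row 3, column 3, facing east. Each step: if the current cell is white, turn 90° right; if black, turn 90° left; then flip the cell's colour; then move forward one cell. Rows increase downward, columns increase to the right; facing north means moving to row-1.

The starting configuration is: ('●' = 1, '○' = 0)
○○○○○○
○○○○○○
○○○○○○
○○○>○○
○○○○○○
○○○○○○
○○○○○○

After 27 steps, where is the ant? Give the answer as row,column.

1,0

[0] ○○○○○○
○○○○○○
○○○○○○
○○○>○○
○○○○○○
○○○○○○
○○○○○○
[1] ○○○○○○
○○○○○○
○○○○○○
○○○●○○
○○○v○○
○○○○○○
○○○○○○
[2] ○○○○○○
○○○○○○
○○○○○○
○○○●○○
○○<●○○
○○○○○○
○○○○○○
[3] ○○○○○○
○○○○○○
○○○○○○
○○^●○○
○○●●○○
○○○○○○
○○○○○○
[4] ○○○○○○
○○○○○○
○○○○○○
○○●>○○
○○●●○○
○○○○○○
○○○○○○
[5] ○○○○○○
○○○○○○
○○○^○○
○○●○○○
○○●●○○
○○○○○○
○○○○○○
[6] ○○○○○○
○○○○○○
○○○●>○
○○●○○○
○○●●○○
○○○○○○
○○○○○○
[7] ○○○○○○
○○○○○○
○○○●●○
○○●○v○
○○●●○○
○○○○○○
○○○○○○
[8] ○○○○○○
○○○○○○
○○○●●○
○○●<●○
○○●●○○
○○○○○○
○○○○○○
[9] ○○○○○○
○○○○○○
○○○^●○
○○●●●○
○○●●○○
○○○○○○
○○○○○○
[10] ○○○○○○
○○○○○○
○○<○●○
○○●●●○
○○●●○○
○○○○○○
○○○○○○
[11] ○○○○○○
○○^○○○
○○●○●○
○○●●●○
○○●●○○
○○○○○○
○○○○○○
[12] ○○○○○○
○○●>○○
○○●○●○
○○●●●○
○○●●○○
○○○○○○
○○○○○○
[13] ○○○○○○
○○●●○○
○○●v●○
○○●●●○
○○●●○○
○○○○○○
○○○○○○
[14] ○○○○○○
○○●●○○
○○<●●○
○○●●●○
○○●●○○
○○○○○○
○○○○○○
[15] ○○○○○○
○○●●○○
○○○●●○
○○v●●○
○○●●○○
○○○○○○
○○○○○○
[16] ○○○○○○
○○●●○○
○○○●●○
○○○>●○
○○●●○○
○○○○○○
○○○○○○
[17] ○○○○○○
○○●●○○
○○○^●○
○○○○●○
○○●●○○
○○○○○○
○○○○○○
[18] ○○○○○○
○○●●○○
○○<○●○
○○○○●○
○○●●○○
○○○○○○
○○○○○○
[19] ○○○○○○
○○^●○○
○○●○●○
○○○○●○
○○●●○○
○○○○○○
○○○○○○
[20] ○○○○○○
○<○●○○
○○●○●○
○○○○●○
○○●●○○
○○○○○○
○○○○○○
[21] ○^○○○○
○●○●○○
○○●○●○
○○○○●○
○○●●○○
○○○○○○
○○○○○○
[22] ○●>○○○
○●○●○○
○○●○●○
○○○○●○
○○●●○○
○○○○○○
○○○○○○
[23] ○●●○○○
○●v●○○
○○●○●○
○○○○●○
○○●●○○
○○○○○○
○○○○○○
[24] ○●●○○○
○<●●○○
○○●○●○
○○○○●○
○○●●○○
○○○○○○
○○○○○○
[25] ○●●○○○
○○●●○○
○v●○●○
○○○○●○
○○●●○○
○○○○○○
○○○○○○
[26] ○●●○○○
○○●●○○
<●●○●○
○○○○●○
○○●●○○
○○○○○○
○○○○○○
[27] ○●●○○○
^○●●○○
●●●○●○
○○○○●○
○○●●○○
○○○○○○
○○○○○○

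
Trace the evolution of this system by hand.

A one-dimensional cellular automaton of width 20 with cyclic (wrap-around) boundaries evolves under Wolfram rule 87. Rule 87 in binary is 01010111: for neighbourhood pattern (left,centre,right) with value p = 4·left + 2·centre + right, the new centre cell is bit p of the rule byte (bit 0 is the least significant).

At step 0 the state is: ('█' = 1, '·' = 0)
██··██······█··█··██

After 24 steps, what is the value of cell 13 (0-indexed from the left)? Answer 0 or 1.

0

0) ██··██······█··█··██
1) ·███·█████████████··
2) █··█·············███
3) █████████████████···
4) ················████
5) ████████████████···█
6) ···············████·
7) ███████████████···██
8) ··············████··
9) ██████████████···███
10) ·············████···
11) █████████████···████
12) ············████····
13) ████████████···█████
14) ···········████·····
15) ███████████···██████
16) ··········████······
17) ██████████···███████
18) ·········████·······
19) █████████···████████
20) ········████········
21) ████████···█████████
22) ·······████·········
23) ███████···██████████
24) ······████··········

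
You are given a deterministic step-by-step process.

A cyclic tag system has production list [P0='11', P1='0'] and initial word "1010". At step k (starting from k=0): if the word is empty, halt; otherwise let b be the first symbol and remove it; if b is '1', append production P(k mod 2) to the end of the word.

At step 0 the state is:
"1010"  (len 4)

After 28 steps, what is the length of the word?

7

0) "1010"  (len 4)
1) "01011"  (len 5)
2) "1011"  (len 4)
3) "01111"  (len 5)
4) "1111"  (len 4)
5) "11111"  (len 5)
6) "11110"  (len 5)
7) "111011"  (len 6)
8) "110110"  (len 6)
9) "1011011"  (len 7)
10) "0110110"  (len 7)
11) "110110"  (len 6)
12) "101100"  (len 6)
13) "0110011"  (len 7)
14) "110011"  (len 6)
15) "1001111"  (len 7)
16) "0011110"  (len 7)
17) "011110"  (len 6)
18) "11110"  (len 5)
19) "111011"  (len 6)
20) "110110"  (len 6)
21) "1011011"  (len 7)
22) "0110110"  (len 7)
23) "110110"  (len 6)
24) "101100"  (len 6)
25) "0110011"  (len 7)
26) "110011"  (len 6)
27) "1001111"  (len 7)
28) "0011110"  (len 7)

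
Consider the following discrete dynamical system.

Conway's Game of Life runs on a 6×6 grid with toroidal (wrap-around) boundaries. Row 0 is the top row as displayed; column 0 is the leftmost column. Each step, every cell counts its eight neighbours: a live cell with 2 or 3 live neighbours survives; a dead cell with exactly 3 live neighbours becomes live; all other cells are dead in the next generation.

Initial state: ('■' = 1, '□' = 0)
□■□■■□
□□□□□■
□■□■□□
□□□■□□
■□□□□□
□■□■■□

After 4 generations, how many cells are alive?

8

[0] □■□■■□
□□□□□■
□■□■□□
□□□■□□
■□□□□□
□■□■■□
[1] ■□□■□■
■□□■□□
□□■□■□
□□■□□□
□□■■■□
■■□■■■
[2] □□□■□□
■■■■□□
□■■□□□
□■■□■□
■□□□□□
□■□□□□
[3] ■□□■□□
■□□■□□
□□□□□□
■□■■□□
■□■□□□
□□□□□□
[4] □□□□□□
□□□□□□
□■■■□□
□□■■□□
□□■■□□
□■□□□□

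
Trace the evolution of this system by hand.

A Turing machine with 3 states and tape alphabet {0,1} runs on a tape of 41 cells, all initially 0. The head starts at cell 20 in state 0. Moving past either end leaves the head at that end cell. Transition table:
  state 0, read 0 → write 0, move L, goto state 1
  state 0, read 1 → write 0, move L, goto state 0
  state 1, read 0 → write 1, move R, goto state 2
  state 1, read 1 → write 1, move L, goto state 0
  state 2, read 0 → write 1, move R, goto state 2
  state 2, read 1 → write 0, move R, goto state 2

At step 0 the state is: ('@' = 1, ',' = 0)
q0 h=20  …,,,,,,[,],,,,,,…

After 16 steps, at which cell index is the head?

gen 0: q0 h=20  …,,,,,,[,],,,,,,…
gen 1: q1 h=19  …,,,,,,[,],,,,,,…
gen 2: q2 h=20  …,,,,,@[,],,,,,,…
gen 3: q2 h=21  …,,,,@@[,],,,,,,…
gen 4: q2 h=22  …,,,@@@[,],,,,,,…
gen 5: q2 h=23  …,,@@@@[,],,,,,,…
gen 6: q2 h=24  …,@@@@@[,],,,,,,…
gen 7: q2 h=25  …@@@@@@[,],,,,,,…
gen 8: q2 h=26  …@@@@@@[,],,,,,,…
gen 9: q2 h=27  …@@@@@@[,],,,,,,…
gen 10: q2 h=28  …@@@@@@[,],,,,,,…
gen 11: q2 h=29  …@@@@@@[,],,,,,,…
gen 12: q2 h=30  …@@@@@@[,],,,,,,…
gen 13: q2 h=31  …@@@@@@[,],,,,,,…
gen 14: q2 h=32  …@@@@@@[,],,,,,,…
gen 15: q2 h=33  …@@@@@@[,],,,,,,…
gen 16: q2 h=34  …@@@@@@[,],,,,,,|

34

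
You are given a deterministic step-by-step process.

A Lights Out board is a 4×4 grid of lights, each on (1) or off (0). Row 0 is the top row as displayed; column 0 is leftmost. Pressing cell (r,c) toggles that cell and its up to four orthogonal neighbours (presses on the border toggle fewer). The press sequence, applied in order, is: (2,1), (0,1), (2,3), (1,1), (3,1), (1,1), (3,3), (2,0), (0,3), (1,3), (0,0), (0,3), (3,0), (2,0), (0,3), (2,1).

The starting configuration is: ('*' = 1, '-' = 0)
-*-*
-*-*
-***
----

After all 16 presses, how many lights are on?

5

k=0  -*-*
-*-*
-***
----
k=1  -*-*
---*
*--*
-*--
k=2  *-**
-*-*
*--*
-*--
k=3  *-**
-*--
*-*-
-*-*
k=4  ****
*-*-
***-
-*-*
k=5  ****
*-*-
*-*-
*-**
k=6  *-**
-*--
***-
*-**
k=7  *-**
-*--
****
*---
k=8  *-**
**--
--**
----
k=9  *---
**-*
--**
----
k=10  *--*
***-
--*-
----
k=11  -*-*
-**-
--*-
----
k=12  -**-
-***
--*-
----
k=13  -**-
-***
*-*-
**--
k=14  -**-
****
-**-
-*--
k=15  -*-*
***-
-**-
-*--
k=16  -*-*
*-*-
*---
----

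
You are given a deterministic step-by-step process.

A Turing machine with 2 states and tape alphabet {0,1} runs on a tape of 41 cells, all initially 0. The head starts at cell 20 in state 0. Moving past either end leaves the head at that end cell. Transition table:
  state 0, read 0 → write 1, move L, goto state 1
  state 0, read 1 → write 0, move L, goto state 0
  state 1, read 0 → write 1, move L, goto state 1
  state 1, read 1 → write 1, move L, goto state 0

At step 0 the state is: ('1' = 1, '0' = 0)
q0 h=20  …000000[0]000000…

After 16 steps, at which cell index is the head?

t=0: q0 h=20  …000000[0]000000…
t=1: q1 h=19  …000000[0]100000…
t=2: q1 h=18  …000000[0]110000…
t=3: q1 h=17  …000000[0]111000…
t=4: q1 h=16  …000000[0]111100…
t=5: q1 h=15  …000000[0]111110…
t=6: q1 h=14  …000000[0]111111…
t=7: q1 h=13  …000000[0]111111…
t=8: q1 h=12  …000000[0]111111…
t=9: q1 h=11  …000000[0]111111…
t=10: q1 h=10  …000000[0]111111…
t=11: q1 h= 9  …000000[0]111111…
t=12: q1 h= 8  …000000[0]111111…
t=13: q1 h= 7  …000000[0]111111…
t=14: q1 h= 6  |000000[0]111111…
t=15: q1 h= 5  |00000[0]111111…
t=16: q1 h= 4  |0000[0]111111…

4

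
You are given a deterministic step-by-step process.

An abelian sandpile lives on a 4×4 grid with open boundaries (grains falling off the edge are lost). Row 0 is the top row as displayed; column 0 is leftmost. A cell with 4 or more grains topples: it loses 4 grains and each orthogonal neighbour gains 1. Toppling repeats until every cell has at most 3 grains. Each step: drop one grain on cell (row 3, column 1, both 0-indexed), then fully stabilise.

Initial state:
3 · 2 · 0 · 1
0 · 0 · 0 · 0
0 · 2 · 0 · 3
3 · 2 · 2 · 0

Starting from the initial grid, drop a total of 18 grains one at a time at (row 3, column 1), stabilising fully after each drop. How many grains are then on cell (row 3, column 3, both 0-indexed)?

[0] 3 · 2 · 0 · 1
0 · 0 · 0 · 0
0 · 2 · 0 · 3
3 · 2 · 2 · 0
[1] 3 · 2 · 0 · 1
0 · 0 · 0 · 0
0 · 2 · 0 · 3
3 · 3 · 2 · 0
[2] 3 · 2 · 0 · 1
0 · 0 · 0 · 0
1 · 3 · 0 · 3
0 · 1 · 3 · 0
[3] 3 · 2 · 0 · 1
0 · 0 · 0 · 0
1 · 3 · 0 · 3
0 · 2 · 3 · 0
[4] 3 · 2 · 0 · 1
0 · 0 · 0 · 0
1 · 3 · 0 · 3
0 · 3 · 3 · 0
[5] 3 · 2 · 0 · 1
0 · 1 · 0 · 0
2 · 0 · 2 · 3
1 · 2 · 0 · 1
[6] 3 · 2 · 0 · 1
0 · 1 · 0 · 0
2 · 0 · 2 · 3
1 · 3 · 0 · 1
[7] 3 · 2 · 0 · 1
0 · 1 · 0 · 0
2 · 1 · 2 · 3
2 · 0 · 1 · 1
[8] 3 · 2 · 0 · 1
0 · 1 · 0 · 0
2 · 1 · 2 · 3
2 · 1 · 1 · 1
[9] 3 · 2 · 0 · 1
0 · 1 · 0 · 0
2 · 1 · 2 · 3
2 · 2 · 1 · 1
[10] 3 · 2 · 0 · 1
0 · 1 · 0 · 0
2 · 1 · 2 · 3
2 · 3 · 1 · 1
[11] 3 · 2 · 0 · 1
0 · 1 · 0 · 0
2 · 2 · 2 · 3
3 · 0 · 2 · 1
[12] 3 · 2 · 0 · 1
0 · 1 · 0 · 0
2 · 2 · 2 · 3
3 · 1 · 2 · 1
[13] 3 · 2 · 0 · 1
0 · 1 · 0 · 0
2 · 2 · 2 · 3
3 · 2 · 2 · 1
[14] 3 · 2 · 0 · 1
0 · 1 · 0 · 0
2 · 2 · 2 · 3
3 · 3 · 2 · 1
[15] 3 · 2 · 0 · 1
0 · 1 · 0 · 0
3 · 3 · 2 · 3
0 · 1 · 3 · 1
[16] 3 · 2 · 0 · 1
0 · 1 · 0 · 0
3 · 3 · 2 · 3
0 · 2 · 3 · 1
[17] 3 · 2 · 0 · 1
0 · 1 · 0 · 0
3 · 3 · 2 · 3
0 · 3 · 3 · 1
[18] 3 · 2 · 0 · 1
1 · 2 · 1 · 1
0 · 2 · 1 · 0
2 · 2 · 1 · 3

3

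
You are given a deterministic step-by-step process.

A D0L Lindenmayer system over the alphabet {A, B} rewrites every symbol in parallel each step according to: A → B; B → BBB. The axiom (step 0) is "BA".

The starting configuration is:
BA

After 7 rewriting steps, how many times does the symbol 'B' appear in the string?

2916

0) BA
1) BBBB
2) BBBBBBBBBBBB
3) BBBBBBBBBBBBBBBBBBBBBBBBBBBBBBBBBBBB
4) BBBBBBBBBBBBBBBBBBBBBBBBBBBBBBBBBBBBBBBBBBBBBBBBBBBBBBBBBBBBBBBBBBBBBBBBBBBBBBBBBBBBBBBBBBBBBBBBBBBBBBBBBBBB
5) BBBBBBBBBBBBBBBBBBBBBBBBBBBBBBBBBBBBBBBBBBBBBBBBBBBBBBBBBB…BBBBBBBBBBBBBBBBBBBBBBBBBBBBBBBBBBBBBBBBBBBBBBBBBBBBBBBBBB  (len 324)
6) BBBBBBBBBBBBBBBBBBBBBBBBBBBBBBBBBBBBBBBBBBBBBBBBBBBBBBBBBB…BBBBBBBBBBBBBBBBBBBBBBBBBBBBBBBBBBBBBBBBBBBBBBBBBBBBBBBBBB  (len 972)
7) BBBBBBBBBBBBBBBBBBBBBBBBBBBBBBBBBBBBBBBBBBBBBBBBBBBBBBBBBB…BBBBBBBBBBBBBBBBBBBBBBBBBBBBBBBBBBBBBBBBBBBBBBBBBBBBBBBBBB  (len 2916)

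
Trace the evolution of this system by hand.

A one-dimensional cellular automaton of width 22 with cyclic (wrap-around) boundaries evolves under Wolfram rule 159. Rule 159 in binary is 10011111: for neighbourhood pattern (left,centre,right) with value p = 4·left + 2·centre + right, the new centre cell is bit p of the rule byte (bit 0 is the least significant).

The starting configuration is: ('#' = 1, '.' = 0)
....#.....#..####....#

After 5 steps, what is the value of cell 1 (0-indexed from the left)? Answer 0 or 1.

[0] ....#.....#..####....#
[1] ################.#####
[2] ###############..#####
[3] ##############.#######
[4] #############..#######
[5] ############.#########

1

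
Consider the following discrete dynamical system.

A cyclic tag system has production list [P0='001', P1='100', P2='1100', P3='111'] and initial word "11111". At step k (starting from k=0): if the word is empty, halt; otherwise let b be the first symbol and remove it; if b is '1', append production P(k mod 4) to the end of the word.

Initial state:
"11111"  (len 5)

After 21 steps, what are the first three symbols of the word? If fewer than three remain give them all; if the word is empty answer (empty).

gen 0: "11111"  (len 5)
gen 1: "1111001"  (len 7)
gen 2: "111001100"  (len 9)
gen 3: "110011001100"  (len 12)
gen 4: "10011001100111"  (len 14)
gen 5: "0011001100111001"  (len 16)
gen 6: "011001100111001"  (len 15)
gen 7: "11001100111001"  (len 14)
gen 8: "1001100111001111"  (len 16)
gen 9: "001100111001111001"  (len 18)
gen 10: "01100111001111001"  (len 17)
gen 11: "1100111001111001"  (len 16)
gen 12: "100111001111001111"  (len 18)
gen 13: "00111001111001111001"  (len 20)
gen 14: "0111001111001111001"  (len 19)
gen 15: "111001111001111001"  (len 18)
gen 16: "11001111001111001111"  (len 20)
gen 17: "1001111001111001111001"  (len 22)
gen 18: "001111001111001111001100"  (len 24)
gen 19: "01111001111001111001100"  (len 23)
gen 20: "1111001111001111001100"  (len 22)
gen 21: "111001111001111001100001"  (len 24)

111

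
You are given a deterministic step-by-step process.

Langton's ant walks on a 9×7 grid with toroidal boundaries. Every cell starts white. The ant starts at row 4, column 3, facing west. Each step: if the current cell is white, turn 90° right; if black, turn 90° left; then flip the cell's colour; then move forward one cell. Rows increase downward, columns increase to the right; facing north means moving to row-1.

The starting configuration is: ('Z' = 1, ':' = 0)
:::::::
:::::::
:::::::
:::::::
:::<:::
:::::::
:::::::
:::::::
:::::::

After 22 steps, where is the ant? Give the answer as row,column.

step 0: :::::::
:::::::
:::::::
:::::::
:::<:::
:::::::
:::::::
:::::::
:::::::
step 1: :::::::
:::::::
:::::::
:::^:::
:::Z:::
:::::::
:::::::
:::::::
:::::::
step 2: :::::::
:::::::
:::::::
:::Z>::
:::Z:::
:::::::
:::::::
:::::::
:::::::
step 3: :::::::
:::::::
:::::::
:::ZZ::
:::Zv::
:::::::
:::::::
:::::::
:::::::
step 4: :::::::
:::::::
:::::::
:::ZZ::
:::<Z::
:::::::
:::::::
:::::::
:::::::
step 5: :::::::
:::::::
:::::::
:::ZZ::
::::Z::
:::v:::
:::::::
:::::::
:::::::
step 6: :::::::
:::::::
:::::::
:::ZZ::
::::Z::
::<Z:::
:::::::
:::::::
:::::::
step 7: :::::::
:::::::
:::::::
:::ZZ::
::^:Z::
::ZZ:::
:::::::
:::::::
:::::::
step 8: :::::::
:::::::
:::::::
:::ZZ::
::Z>Z::
::ZZ:::
:::::::
:::::::
:::::::
step 9: :::::::
:::::::
:::::::
:::ZZ::
::ZZZ::
::Zv:::
:::::::
:::::::
:::::::
step 10: :::::::
:::::::
:::::::
:::ZZ::
::ZZZ::
::Z:>::
:::::::
:::::::
:::::::
step 11: :::::::
:::::::
:::::::
:::ZZ::
::ZZZ::
::Z:Z::
::::v::
:::::::
:::::::
step 12: :::::::
:::::::
:::::::
:::ZZ::
::ZZZ::
::Z:Z::
:::<Z::
:::::::
:::::::
step 13: :::::::
:::::::
:::::::
:::ZZ::
::ZZZ::
::Z^Z::
:::ZZ::
:::::::
:::::::
step 14: :::::::
:::::::
:::::::
:::ZZ::
::ZZZ::
::ZZ>::
:::ZZ::
:::::::
:::::::
step 15: :::::::
:::::::
:::::::
:::ZZ::
::ZZ^::
::ZZ:::
:::ZZ::
:::::::
:::::::
step 16: :::::::
:::::::
:::::::
:::ZZ::
::Z<:::
::ZZ:::
:::ZZ::
:::::::
:::::::
step 17: :::::::
:::::::
:::::::
:::ZZ::
::Z::::
::Zv:::
:::ZZ::
:::::::
:::::::
step 18: :::::::
:::::::
:::::::
:::ZZ::
::Z::::
::Z:>::
:::ZZ::
:::::::
:::::::
step 19: :::::::
:::::::
:::::::
:::ZZ::
::Z::::
::Z:Z::
:::Zv::
:::::::
:::::::
step 20: :::::::
:::::::
:::::::
:::ZZ::
::Z::::
::Z:Z::
:::Z:>:
:::::::
:::::::
step 21: :::::::
:::::::
:::::::
:::ZZ::
::Z::::
::Z:Z::
:::Z:Z:
:::::v:
:::::::
step 22: :::::::
:::::::
:::::::
:::ZZ::
::Z::::
::Z:Z::
:::Z:Z:
::::<Z:
:::::::

7,4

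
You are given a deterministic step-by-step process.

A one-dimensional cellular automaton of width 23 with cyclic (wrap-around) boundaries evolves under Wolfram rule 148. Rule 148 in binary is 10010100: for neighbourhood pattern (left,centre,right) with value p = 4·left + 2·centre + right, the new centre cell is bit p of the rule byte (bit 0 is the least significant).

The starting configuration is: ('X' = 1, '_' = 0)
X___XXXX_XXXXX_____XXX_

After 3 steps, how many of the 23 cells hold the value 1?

step 0: X___XXXX_XXXXX_____XXX_
step 1: XX___XX___XXX_X_____X__
step 2: __X____X___X__XX____XX_
step 3: __XX___XX__XX___X_____X

8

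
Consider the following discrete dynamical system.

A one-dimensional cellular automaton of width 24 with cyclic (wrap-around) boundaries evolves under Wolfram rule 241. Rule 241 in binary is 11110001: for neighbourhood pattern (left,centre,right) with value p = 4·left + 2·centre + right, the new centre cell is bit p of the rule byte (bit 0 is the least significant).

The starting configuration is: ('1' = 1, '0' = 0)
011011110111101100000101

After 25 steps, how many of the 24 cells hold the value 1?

gen 0: 011011110111101100000101
gen 1: 101101111011110111110010
gen 2: 010110111101111011111001
gen 3: 101011011110111101111100
gen 4: 010101101111011110111110
gen 5: 001010110111101111011111
gen 6: 100101011011110111101111
gen 7: 110010101101111011110111
gen 8: 111001010110111101111011
gen 9: 111100101011011110111101
gen 10: 111110010101101111011110
gen 11: 011111001010110111101111
gen 12: 101111100101011011110111
gen 13: 110111110010101101111011
gen 14: 111011111001010110111101
gen 15: 111101111100101011011110
gen 16: 011110111110010101101111
gen 17: 101111011111001010110111
gen 18: 110111101111100101011011
gen 19: 111011110111110010101101
gen 20: 111101111011111001010110
gen 21: 011110111101111100101011
gen 22: 101111011110111110010101
gen 23: 110111101111011111001010
gen 24: 011011110111101111100101
gen 25: 101101111011110111110010

17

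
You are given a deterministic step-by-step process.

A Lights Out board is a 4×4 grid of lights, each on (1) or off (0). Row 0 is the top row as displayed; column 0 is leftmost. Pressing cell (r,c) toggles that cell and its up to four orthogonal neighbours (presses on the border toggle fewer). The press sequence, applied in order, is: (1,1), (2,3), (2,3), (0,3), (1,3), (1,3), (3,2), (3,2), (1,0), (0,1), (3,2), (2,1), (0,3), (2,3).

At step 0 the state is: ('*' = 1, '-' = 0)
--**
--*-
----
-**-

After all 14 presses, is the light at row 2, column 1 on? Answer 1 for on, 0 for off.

0

gen 0: --**
--*-
----
-**-
gen 1: -***
**--
-*--
-**-
gen 2: -***
**-*
-***
-***
gen 3: -***
**--
-*--
-**-
gen 4: -*--
**-*
-*--
-**-
gen 5: -*-*
***-
-*-*
-**-
gen 6: -*--
**-*
-*--
-**-
gen 7: -*--
**-*
-**-
---*
gen 8: -*--
**-*
-*--
-**-
gen 9: **--
---*
**--
-**-
gen 10: --*-
-*-*
**--
-**-
gen 11: --*-
-*-*
***-
---*
gen 12: --*-
---*
----
-*-*
gen 13: ---*
----
----
-*-*
gen 14: ---*
---*
--**
-*--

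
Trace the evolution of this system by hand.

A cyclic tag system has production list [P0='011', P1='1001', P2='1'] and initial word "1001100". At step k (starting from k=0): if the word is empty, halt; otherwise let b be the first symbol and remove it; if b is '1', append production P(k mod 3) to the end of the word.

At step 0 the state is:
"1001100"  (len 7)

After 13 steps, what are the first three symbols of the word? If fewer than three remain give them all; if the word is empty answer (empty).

k=0  "1001100"  (len 7)
k=1  "001100011"  (len 9)
k=2  "01100011"  (len 8)
k=3  "1100011"  (len 7)
k=4  "100011011"  (len 9)
k=5  "000110111001"  (len 12)
k=6  "00110111001"  (len 11)
k=7  "0110111001"  (len 10)
k=8  "110111001"  (len 9)
k=9  "101110011"  (len 9)
k=10  "01110011011"  (len 11)
k=11  "1110011011"  (len 10)
k=12  "1100110111"  (len 10)
k=13  "100110111011"  (len 12)

100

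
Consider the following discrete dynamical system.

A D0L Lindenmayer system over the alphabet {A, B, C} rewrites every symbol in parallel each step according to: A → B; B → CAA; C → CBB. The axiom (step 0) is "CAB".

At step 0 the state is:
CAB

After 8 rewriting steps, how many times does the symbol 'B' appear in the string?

1054

step 0: CAB
step 1: CBBBCAA
step 2: CBBCAACAACAACBBBB
step 3: CBBCAACAACBBBBCBBBBCBBBBCBBCAACAACAACAA
step 4: CBBCAACAACBBBBCBBBBCBBCAACAACAACAACBBCAACAACAACAACBBCAACAACAACAACBBCAACAACBBBBCBBBBCBBBBCBBBB
step 5: CBBCAACAACBBBBCBBBBCBBCAACAACAACAACBBCAACAACAACAACBBCAACAA…BCAACAACAACAACBBCAACAACAACAACBBCAACAACAACAACBBCAACAACAACAA  (len 215)
step 6: CBBCAACAACBBBBCBBBBCBBCAACAACAACAACBBCAACAACAACAACBBCAACAA…CBBCAACAACBBBBCBBBBCBBBBCBBBBCBBCAACAACBBBBCBBBBCBBBBCBBBB  (len 509)
step 7: CBBCAACAACBBBBCBBBBCBBCAACAACAACAACBBCAACAACAACAACBBCAACAA…BCAACAACAACAACBBCAACAACAACAACBBCAACAACAACAACBBCAACAACAACAA  (len 1183)
step 8: CBBCAACAACBBBBCBBBBCBBCAACAACAACAACBBCAACAACAACAACBBCAACAA…CBBCAACAACBBBBCBBBBCBBBBCBBBBCBBCAACAACBBBBCBBBBCBBBBCBBBB  (len 2789)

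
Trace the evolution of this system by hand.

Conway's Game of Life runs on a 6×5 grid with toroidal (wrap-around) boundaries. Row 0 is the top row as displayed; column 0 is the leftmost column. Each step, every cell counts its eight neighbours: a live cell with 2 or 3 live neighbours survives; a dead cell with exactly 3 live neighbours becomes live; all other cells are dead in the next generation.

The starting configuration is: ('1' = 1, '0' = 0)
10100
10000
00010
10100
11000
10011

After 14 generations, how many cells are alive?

9

gen 0: 10100
10000
00010
10100
11000
10011
gen 1: 10010
01001
01001
10101
00110
00110
gen 2: 11010
01111
01101
10101
00000
01000
gen 3: 00010
00000
00000
10101
11000
11100
gen 4: 01100
00000
00000
10001
00010
10101
gen 5: 11110
00000
00000
00001
01010
10101
gen 6: 10110
01100
00000
00000
01110
00000
gen 7: 00110
01110
00000
00100
00100
00001
gen 8: 01001
01010
01010
00000
00010
00100
gen 9: 11010
01011
00000
00100
00000
00110
gen 10: 11000
01011
00110
00000
00110
01111
gen 11: 00000
01011
00111
00000
01001
00001
gen 12: 10011
10001
10101
10101
10000
10000
gen 13: 01010
00000
00000
00000
10000
11000
gen 14: 11100
00000
00000
00000
11000
11101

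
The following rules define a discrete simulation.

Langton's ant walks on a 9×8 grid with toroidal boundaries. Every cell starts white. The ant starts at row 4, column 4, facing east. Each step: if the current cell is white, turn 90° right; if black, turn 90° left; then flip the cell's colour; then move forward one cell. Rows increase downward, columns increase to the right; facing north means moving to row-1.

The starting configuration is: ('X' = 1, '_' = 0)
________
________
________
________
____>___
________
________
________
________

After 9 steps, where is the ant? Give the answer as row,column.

[0] ________
________
________
________
____>___
________
________
________
________
[1] ________
________
________
________
____X___
____v___
________
________
________
[2] ________
________
________
________
____X___
___<X___
________
________
________
[3] ________
________
________
________
___^X___
___XX___
________
________
________
[4] ________
________
________
________
___X>___
___XX___
________
________
________
[5] ________
________
________
____^___
___X____
___XX___
________
________
________
[6] ________
________
________
____X>__
___X____
___XX___
________
________
________
[7] ________
________
________
____XX__
___X_v__
___XX___
________
________
________
[8] ________
________
________
____XX__
___X<X__
___XX___
________
________
________
[9] ________
________
________
____^X__
___XXX__
___XX___
________
________
________

3,4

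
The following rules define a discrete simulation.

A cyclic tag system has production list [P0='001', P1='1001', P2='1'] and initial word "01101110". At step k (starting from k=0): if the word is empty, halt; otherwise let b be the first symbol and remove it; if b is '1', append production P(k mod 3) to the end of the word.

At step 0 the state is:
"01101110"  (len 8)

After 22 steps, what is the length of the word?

0) "01101110"  (len 8)
1) "1101110"  (len 7)
2) "1011101001"  (len 10)
3) "0111010011"  (len 10)
4) "111010011"  (len 9)
5) "110100111001"  (len 12)
6) "101001110011"  (len 12)
7) "01001110011001"  (len 14)
8) "1001110011001"  (len 13)
9) "0011100110011"  (len 13)
10) "011100110011"  (len 12)
11) "11100110011"  (len 11)
12) "11001100111"  (len 11)
13) "1001100111001"  (len 13)
14) "0011001110011001"  (len 16)
15) "011001110011001"  (len 15)
16) "11001110011001"  (len 14)
17) "10011100110011001"  (len 17)
18) "00111001100110011"  (len 17)
19) "0111001100110011"  (len 16)
20) "111001100110011"  (len 15)
21) "110011001100111"  (len 15)
22) "10011001100111001"  (len 17)

17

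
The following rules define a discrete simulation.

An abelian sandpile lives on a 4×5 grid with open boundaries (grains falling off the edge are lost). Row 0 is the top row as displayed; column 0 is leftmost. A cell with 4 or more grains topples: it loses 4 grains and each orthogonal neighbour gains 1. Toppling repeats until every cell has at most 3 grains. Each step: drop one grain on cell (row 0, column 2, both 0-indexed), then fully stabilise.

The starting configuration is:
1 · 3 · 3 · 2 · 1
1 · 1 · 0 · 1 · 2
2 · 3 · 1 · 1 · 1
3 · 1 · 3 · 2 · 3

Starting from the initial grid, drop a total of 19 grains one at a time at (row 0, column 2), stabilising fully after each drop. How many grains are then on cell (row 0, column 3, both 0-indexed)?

2

t=0: 1 · 3 · 3 · 2 · 1
1 · 1 · 0 · 1 · 2
2 · 3 · 1 · 1 · 1
3 · 1 · 3 · 2 · 3
t=1: 2 · 0 · 1 · 3 · 1
1 · 2 · 1 · 1 · 2
2 · 3 · 1 · 1 · 1
3 · 1 · 3 · 2 · 3
t=2: 2 · 0 · 2 · 3 · 1
1 · 2 · 1 · 1 · 2
2 · 3 · 1 · 1 · 1
3 · 1 · 3 · 2 · 3
t=3: 2 · 0 · 3 · 3 · 1
1 · 2 · 1 · 1 · 2
2 · 3 · 1 · 1 · 1
3 · 1 · 3 · 2 · 3
t=4: 2 · 1 · 1 · 0 · 2
1 · 2 · 2 · 2 · 2
2 · 3 · 1 · 1 · 1
3 · 1 · 3 · 2 · 3
t=5: 2 · 1 · 2 · 0 · 2
1 · 2 · 2 · 2 · 2
2 · 3 · 1 · 1 · 1
3 · 1 · 3 · 2 · 3
t=6: 2 · 1 · 3 · 0 · 2
1 · 2 · 2 · 2 · 2
2 · 3 · 1 · 1 · 1
3 · 1 · 3 · 2 · 3
t=7: 2 · 2 · 0 · 1 · 2
1 · 2 · 3 · 2 · 2
2 · 3 · 1 · 1 · 1
3 · 1 · 3 · 2 · 3
t=8: 2 · 2 · 1 · 1 · 2
1 · 2 · 3 · 2 · 2
2 · 3 · 1 · 1 · 1
3 · 1 · 3 · 2 · 3
t=9: 2 · 2 · 2 · 1 · 2
1 · 2 · 3 · 2 · 2
2 · 3 · 1 · 1 · 1
3 · 1 · 3 · 2 · 3
t=10: 2 · 2 · 3 · 1 · 2
1 · 2 · 3 · 2 · 2
2 · 3 · 1 · 1 · 1
3 · 1 · 3 · 2 · 3
t=11: 2 · 3 · 1 · 2 · 2
1 · 3 · 0 · 3 · 2
2 · 3 · 2 · 1 · 1
3 · 1 · 3 · 2 · 3
t=12: 2 · 3 · 2 · 2 · 2
1 · 3 · 0 · 3 · 2
2 · 3 · 2 · 1 · 1
3 · 1 · 3 · 2 · 3
t=13: 2 · 3 · 3 · 2 · 2
1 · 3 · 0 · 3 · 2
2 · 3 · 2 · 1 · 1
3 · 1 · 3 · 2 · 3
t=14: 3 · 1 · 1 · 3 · 2
2 · 1 · 2 · 3 · 2
3 · 0 · 3 · 1 · 1
3 · 2 · 3 · 2 · 3
t=15: 3 · 1 · 2 · 3 · 2
2 · 1 · 2 · 3 · 2
3 · 0 · 3 · 1 · 1
3 · 2 · 3 · 2 · 3
t=16: 3 · 1 · 3 · 3 · 2
2 · 1 · 2 · 3 · 2
3 · 0 · 3 · 1 · 1
3 · 2 · 3 · 2 · 3
t=17: 3 · 2 · 2 · 1 · 3
2 · 2 · 1 · 1 · 3
3 · 1 · 1 · 3 · 1
3 · 3 · 0 · 3 · 3
t=18: 3 · 2 · 3 · 1 · 3
2 · 2 · 1 · 1 · 3
3 · 1 · 1 · 3 · 1
3 · 3 · 0 · 3 · 3
t=19: 3 · 3 · 0 · 2 · 3
2 · 2 · 2 · 1 · 3
3 · 1 · 1 · 3 · 1
3 · 3 · 0 · 3 · 3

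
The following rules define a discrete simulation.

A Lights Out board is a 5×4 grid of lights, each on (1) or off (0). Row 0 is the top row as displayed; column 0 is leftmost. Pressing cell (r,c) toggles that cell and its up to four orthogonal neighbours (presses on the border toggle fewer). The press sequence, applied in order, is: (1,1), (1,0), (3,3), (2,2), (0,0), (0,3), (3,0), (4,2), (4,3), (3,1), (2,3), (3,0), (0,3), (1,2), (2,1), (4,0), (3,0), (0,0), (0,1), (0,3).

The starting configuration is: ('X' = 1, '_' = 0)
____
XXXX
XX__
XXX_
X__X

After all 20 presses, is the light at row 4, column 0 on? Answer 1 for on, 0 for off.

t=0: ____
XXXX
XX__
XXX_
X__X
t=1: _X__
___X
X___
XXX_
X__X
t=2: XX__
XX_X
____
XXX_
X__X
t=3: XX__
XX_X
___X
XX_X
X___
t=4: XX__
XXXX
_XX_
XXXX
X___
t=5: ____
_XXX
_XX_
XXXX
X___
t=6: __XX
_XX_
_XX_
XXXX
X___
t=7: __XX
_XX_
XXX_
__XX
____
t=8: __XX
_XX_
XXX_
___X
_XXX
t=9: __XX
_XX_
XXX_
____
_X__
t=10: __XX
_XX_
X_X_
XXX_
____
t=11: __XX
_XXX
X__X
XXXX
____
t=12: __XX
_XXX
___X
__XX
X___
t=13: ____
_XX_
___X
__XX
X___
t=14: __X_
___X
__XX
__XX
X___
t=15: __X_
_X_X
XX_X
_XXX
X___
t=16: __X_
_X_X
XX_X
XXXX
_X__
t=17: __X_
_X_X
_X_X
__XX
XX__
t=18: XXX_
XX_X
_X_X
__XX
XX__
t=19: ____
X__X
_X_X
__XX
XX__
t=20: __XX
X___
_X_X
__XX
XX__

1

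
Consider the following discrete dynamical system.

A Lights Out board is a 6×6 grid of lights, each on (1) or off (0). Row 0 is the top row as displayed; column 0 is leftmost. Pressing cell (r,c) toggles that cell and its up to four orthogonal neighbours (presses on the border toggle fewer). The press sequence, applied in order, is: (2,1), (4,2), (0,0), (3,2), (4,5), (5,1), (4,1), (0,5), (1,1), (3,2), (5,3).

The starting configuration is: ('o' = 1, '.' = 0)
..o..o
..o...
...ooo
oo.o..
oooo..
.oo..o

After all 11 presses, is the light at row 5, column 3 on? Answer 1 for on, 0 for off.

1

t=0: ..o..o
..o...
...ooo
oo.o..
oooo..
.oo..o
t=1: ..o..o
.oo...
oooooo
o..o..
oooo..
.oo..o
t=2: ..o..o
.oo...
oooooo
o.oo..
o.....
.o...o
t=3: ooo..o
ooo...
oooooo
o.oo..
o.....
.o...o
t=4: ooo..o
ooo...
oo.ooo
oo....
o.o...
.o...o
t=5: ooo..o
ooo...
oo.ooo
oo...o
o.o.oo
.o....
t=6: ooo..o
ooo...
oo.ooo
oo...o
ooo.oo
o.o...
t=7: ooo..o
ooo...
oo.ooo
o....o
....oo
ooo...
t=8: ooo.o.
ooo..o
oo.ooo
o....o
....oo
ooo...
t=9: o.o.o.
.....o
o..ooo
o....o
....oo
ooo...
t=10: o.o.o.
.....o
o.oooo
oooo.o
..o.oo
ooo...
t=11: o.o.o.
.....o
o.oooo
oooo.o
..oooo
oo.oo.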